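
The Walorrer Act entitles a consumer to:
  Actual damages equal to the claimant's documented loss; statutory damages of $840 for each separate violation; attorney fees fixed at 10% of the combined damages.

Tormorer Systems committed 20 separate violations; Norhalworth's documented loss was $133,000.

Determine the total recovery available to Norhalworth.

Statutory damages: 20 × $840 = $16,800
Combined damages: $133,000 + $16,800 = $149,800
Attorney fees: 10% of $149,800 = $14,980
Total recovery: $149,800 + $14,980 = $164,780

$164,780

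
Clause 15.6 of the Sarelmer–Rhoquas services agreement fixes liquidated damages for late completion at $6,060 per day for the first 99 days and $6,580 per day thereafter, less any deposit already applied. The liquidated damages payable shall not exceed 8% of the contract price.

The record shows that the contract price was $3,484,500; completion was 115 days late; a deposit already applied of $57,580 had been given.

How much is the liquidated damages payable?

$278,760

First 99 days: 99 × $6,060 = $599,940
Remaining days: (115 − 99) × $6,580 = $105,280
Accrued per-day damages: $599,940 + $105,280 = $705,220
Less deposit already applied: $705,220 − $57,580 = $647,640
Cap: 8% of $3,484,500 = $278,760
Cap at $278,760: $647,640 exceeds the cap → $278,760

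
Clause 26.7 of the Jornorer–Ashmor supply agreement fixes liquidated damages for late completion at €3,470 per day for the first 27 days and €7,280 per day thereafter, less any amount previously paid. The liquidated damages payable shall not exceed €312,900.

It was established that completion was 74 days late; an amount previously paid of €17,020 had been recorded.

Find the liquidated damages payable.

First 27 days: 27 × €3,470 = €93,690
Remaining days: (74 − 27) × €7,280 = €342,160
Accrued per-day damages: €93,690 + €342,160 = €435,850
Less amount previously paid: €435,850 − €17,020 = €418,830
Cap at €312,900: €418,830 exceeds the cap → €312,900

Liquidated damages: €312,900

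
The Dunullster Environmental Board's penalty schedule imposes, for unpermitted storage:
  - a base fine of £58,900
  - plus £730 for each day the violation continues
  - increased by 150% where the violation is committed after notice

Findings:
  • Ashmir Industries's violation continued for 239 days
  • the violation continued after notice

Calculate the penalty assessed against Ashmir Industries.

Civil penalty: £583,425

Per-day component: 239 × £730 = £174,470
Base plus per-day: £58,900 + £174,470 = £233,370
Enhancement: 150% of £233,370 = £350,055
Enhanced fine: £233,370 + £350,055 = £583,425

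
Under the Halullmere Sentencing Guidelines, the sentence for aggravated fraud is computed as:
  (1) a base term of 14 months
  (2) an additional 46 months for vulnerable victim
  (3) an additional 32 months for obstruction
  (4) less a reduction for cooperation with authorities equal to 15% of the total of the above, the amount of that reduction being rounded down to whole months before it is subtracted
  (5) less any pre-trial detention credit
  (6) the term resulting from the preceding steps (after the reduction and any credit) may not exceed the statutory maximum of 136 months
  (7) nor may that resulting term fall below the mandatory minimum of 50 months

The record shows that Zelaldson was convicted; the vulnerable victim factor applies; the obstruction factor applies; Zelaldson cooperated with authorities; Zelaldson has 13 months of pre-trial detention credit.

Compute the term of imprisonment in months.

Vulnerable victim enhancement: +46 months
Obstruction enhancement: +32 months
Adjusted term: 14 months + 46 months + 32 months = 92 months
Cooperation with authorities reduction: 15% of 92 months = 13 months (rounded down)
After reduction: 92 − 13 = 79 months
Less pre-trial detention credit: 79 months − 13 months = 66 months
Cap at 136 months: 66 months is within the cap, no reduction.
Minimum 50 months: 66 months meets the minimum, no increase.

Sentence: 66 months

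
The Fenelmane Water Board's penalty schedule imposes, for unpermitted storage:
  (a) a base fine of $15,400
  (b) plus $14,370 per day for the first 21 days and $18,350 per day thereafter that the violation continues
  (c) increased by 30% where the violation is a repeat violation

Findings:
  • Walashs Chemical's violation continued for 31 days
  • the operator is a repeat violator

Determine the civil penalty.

$650,871

First 21 days: 21 × $14,370 = $301,770
Remaining days: (31 − 21) × $18,350 = $183,500
Per-day component: $301,770 + $183,500 = $485,270
Base plus per-day: $15,400 + $485,270 = $500,670
Enhancement: 30% of $500,670 = $150,201
Enhanced fine: $500,670 + $150,201 = $650,871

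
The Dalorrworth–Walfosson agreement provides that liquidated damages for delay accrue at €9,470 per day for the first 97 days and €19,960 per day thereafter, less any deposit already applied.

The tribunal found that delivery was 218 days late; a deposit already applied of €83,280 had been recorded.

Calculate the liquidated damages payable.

€3,250,470

First 97 days: 97 × €9,470 = €918,590
Remaining days: (218 − 97) × €19,960 = €2,415,160
Accrued per-day damages: €918,590 + €2,415,160 = €3,333,750
Less deposit already applied: €3,333,750 − €83,280 = €3,250,470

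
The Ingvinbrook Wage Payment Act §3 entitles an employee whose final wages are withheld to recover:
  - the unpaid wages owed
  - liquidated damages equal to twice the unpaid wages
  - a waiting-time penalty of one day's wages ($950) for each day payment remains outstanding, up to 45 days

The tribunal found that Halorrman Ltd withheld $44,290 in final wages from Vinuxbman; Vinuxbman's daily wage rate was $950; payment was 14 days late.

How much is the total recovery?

Doubled: 2 × $44,290 = $88,580
Penalty days: min(14, 45) = 14
Waiting-time penalty: 14 × $950 = $13,300
Total award: $44,290 + $88,580 + $13,300 = $146,170

$146,170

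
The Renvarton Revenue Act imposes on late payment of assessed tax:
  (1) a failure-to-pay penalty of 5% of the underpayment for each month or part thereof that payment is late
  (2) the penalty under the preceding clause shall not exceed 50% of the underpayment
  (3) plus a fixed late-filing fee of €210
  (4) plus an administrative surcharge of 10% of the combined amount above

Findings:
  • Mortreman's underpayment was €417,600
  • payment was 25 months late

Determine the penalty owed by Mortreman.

€229,911

Accrued rate: 5% × 25 = 125%, capped at 50% → 50%
Failure-to-pay penalty: 50% of €417,600 = €208,800
Penalty before surcharge: €208,800 + €210 = €209,010
Administrative surcharge: 10% of €209,010 = €20,901
Total penalty: €209,010 + €20,901 = €229,911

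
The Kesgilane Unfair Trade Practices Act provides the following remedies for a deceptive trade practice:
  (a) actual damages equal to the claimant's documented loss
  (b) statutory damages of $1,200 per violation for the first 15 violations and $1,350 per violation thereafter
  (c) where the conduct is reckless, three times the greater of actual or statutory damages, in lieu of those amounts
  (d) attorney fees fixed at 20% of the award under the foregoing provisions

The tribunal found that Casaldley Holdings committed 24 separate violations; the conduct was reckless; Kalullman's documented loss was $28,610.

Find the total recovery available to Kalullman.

First 15 violations: 15 × $1,200 = $18,000
Remaining violations: (24 − 15) × $1,350 = $12,150
Statutory damages: $18,000 + $12,150 = $30,150
Greater of actual damages ($28,610) or statutory damages ($30,150): $30,150
Trebled: 3 × $30,150 = $90,450
Attorney fees: 20% of $90,450 = $18,090
Total recovery: $90,450 + $18,090 = $108,540

$108,540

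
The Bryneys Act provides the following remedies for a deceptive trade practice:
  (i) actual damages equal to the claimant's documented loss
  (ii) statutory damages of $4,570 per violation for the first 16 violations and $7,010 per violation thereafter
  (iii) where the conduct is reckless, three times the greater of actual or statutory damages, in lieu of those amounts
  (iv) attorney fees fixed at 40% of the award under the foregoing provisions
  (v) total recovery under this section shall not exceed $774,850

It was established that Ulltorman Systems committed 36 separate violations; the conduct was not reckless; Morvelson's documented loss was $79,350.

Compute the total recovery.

First 16 violations: 16 × $4,570 = $73,120
Remaining violations: (36 − 16) × $7,010 = $140,200
Statutory damages: $73,120 + $140,200 = $213,320
Conduct not reckless: the in-lieu enhancement does not apply.
Actual plus statutory damages: $79,350 + $213,320 = $292,670
Attorney fees: 40% of $292,670 = $117,068
Total before cap: $292,670 + $117,068 = $409,738
Cap at $774,850: $409,738 is within the cap, no reduction.

$409,738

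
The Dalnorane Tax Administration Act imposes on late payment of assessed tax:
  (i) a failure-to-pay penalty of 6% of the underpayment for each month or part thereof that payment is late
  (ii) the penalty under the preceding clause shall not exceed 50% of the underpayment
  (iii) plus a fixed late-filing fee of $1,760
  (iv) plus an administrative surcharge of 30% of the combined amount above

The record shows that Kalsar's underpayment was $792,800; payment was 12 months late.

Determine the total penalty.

$517,608

Accrued rate: 6% × 12 = 72%, capped at 50% → 50%
Failure-to-pay penalty: 50% of $792,800 = $396,400
Penalty before surcharge: $396,400 + $1,760 = $398,160
Administrative surcharge: 30% of $398,160 = $119,448
Total penalty: $398,160 + $119,448 = $517,608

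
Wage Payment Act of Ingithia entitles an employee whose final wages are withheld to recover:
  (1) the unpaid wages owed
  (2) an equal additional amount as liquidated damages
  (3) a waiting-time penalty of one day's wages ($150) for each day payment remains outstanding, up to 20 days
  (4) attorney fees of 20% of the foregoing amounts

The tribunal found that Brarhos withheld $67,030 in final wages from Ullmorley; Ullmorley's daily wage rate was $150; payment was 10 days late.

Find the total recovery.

Total award: $162,672

Liquidated damages (equal amount): $67,030
Penalty days: min(10, 20) = 10
Waiting-time penalty: 10 × $150 = $1,500
Subtotal: $67,030 + $67,030 + $1,500 = $135,560
Attorney fees: 20% of $135,560 = $27,112
Total award: $135,560 + $27,112 = $162,672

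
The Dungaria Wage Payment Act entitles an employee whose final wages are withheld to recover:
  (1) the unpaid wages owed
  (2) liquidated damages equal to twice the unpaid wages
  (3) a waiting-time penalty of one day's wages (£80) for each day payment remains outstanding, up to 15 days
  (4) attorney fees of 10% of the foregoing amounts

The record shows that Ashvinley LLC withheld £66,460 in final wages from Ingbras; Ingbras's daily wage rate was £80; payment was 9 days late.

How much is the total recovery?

£220,110

Doubled: 2 × £66,460 = £132,920
Penalty days: min(9, 15) = 9
Waiting-time penalty: 9 × £80 = £720
Subtotal: £66,460 + £132,920 + £720 = £200,100
Attorney fees: 10% of £200,100 = £20,010
Total award: £200,100 + £20,010 = £220,110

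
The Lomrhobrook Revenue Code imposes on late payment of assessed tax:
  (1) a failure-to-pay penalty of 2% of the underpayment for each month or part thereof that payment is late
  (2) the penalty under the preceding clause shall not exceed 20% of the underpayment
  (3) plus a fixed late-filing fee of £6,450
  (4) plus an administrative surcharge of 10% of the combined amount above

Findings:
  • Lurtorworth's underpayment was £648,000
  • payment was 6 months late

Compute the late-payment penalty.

£92,631

Accrued rate: 2% × 6 = 12%, capped at 20% → 12%
Failure-to-pay penalty: 12% of £648,000 = £77,760
Penalty before surcharge: £77,760 + £6,450 = £84,210
Administrative surcharge: 10% of £84,210 = £8,421
Total penalty: £84,210 + £8,421 = £92,631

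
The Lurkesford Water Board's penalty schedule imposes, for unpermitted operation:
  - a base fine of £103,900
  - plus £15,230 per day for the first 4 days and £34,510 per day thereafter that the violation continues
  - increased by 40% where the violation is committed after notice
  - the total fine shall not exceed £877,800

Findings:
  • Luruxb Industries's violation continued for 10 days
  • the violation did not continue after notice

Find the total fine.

£371,880

First 4 days: 4 × £15,230 = £60,920
Remaining days: (10 − 4) × £34,510 = £207,060
Per-day component: £60,920 + £207,060 = £267,980
Base plus per-day: £103,900 + £267,980 = £371,880
The violation did not continue after notice: no 40% increase.
Cap at £877,800: £371,880 is within the cap, no reduction.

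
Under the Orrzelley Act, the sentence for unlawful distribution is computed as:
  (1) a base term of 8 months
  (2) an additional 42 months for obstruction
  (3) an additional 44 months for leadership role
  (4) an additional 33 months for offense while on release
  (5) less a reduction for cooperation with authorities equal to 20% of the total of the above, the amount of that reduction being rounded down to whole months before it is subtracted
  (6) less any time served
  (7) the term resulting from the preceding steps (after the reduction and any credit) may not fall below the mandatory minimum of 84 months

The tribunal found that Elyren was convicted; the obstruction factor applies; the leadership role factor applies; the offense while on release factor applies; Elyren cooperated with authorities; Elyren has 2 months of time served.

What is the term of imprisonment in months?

100 months

Obstruction enhancement: +42 months
Leadership role enhancement: +44 months
Offense while on release enhancement: +33 months
Adjusted term: 8 months + 42 months + 44 months + 33 months = 127 months
Cooperation with authorities reduction: 20% of 127 months = 25 months (rounded down)
After reduction: 127 − 25 = 102 months
Less time served: 102 months − 2 months = 100 months
Minimum 84 months: 100 months meets the minimum, no increase.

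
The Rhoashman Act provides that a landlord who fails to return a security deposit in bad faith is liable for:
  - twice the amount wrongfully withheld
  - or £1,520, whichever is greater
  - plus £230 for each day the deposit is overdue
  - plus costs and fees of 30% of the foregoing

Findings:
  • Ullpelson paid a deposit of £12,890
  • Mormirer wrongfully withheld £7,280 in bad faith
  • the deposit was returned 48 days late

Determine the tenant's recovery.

Doubled: 2 × £7,280 = £14,560
Minimum £1,520: £14,560 meets the minimum, no increase.
Late-return penalty: 48 × £230 = £11,040
Damages plus late penalty: £14,560 + £11,040 = £25,600
Costs and fees: 30% of £25,600 = £7,680
Total recovery: £25,600 + £7,680 = £33,280

Recovery: £33,280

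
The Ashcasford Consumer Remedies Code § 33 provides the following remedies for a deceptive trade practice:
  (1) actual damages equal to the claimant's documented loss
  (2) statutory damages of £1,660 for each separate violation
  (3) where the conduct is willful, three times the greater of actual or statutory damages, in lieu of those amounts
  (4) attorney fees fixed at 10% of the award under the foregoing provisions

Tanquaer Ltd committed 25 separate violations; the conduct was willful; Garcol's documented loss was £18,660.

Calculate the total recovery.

£136,950

Statutory damages: 25 × £1,660 = £41,500
Greater of actual damages (£18,660) or statutory damages (£41,500): £41,500
Trebled: 3 × £41,500 = £124,500
Attorney fees: 10% of £124,500 = £12,450
Total recovery: £124,500 + £12,450 = £136,950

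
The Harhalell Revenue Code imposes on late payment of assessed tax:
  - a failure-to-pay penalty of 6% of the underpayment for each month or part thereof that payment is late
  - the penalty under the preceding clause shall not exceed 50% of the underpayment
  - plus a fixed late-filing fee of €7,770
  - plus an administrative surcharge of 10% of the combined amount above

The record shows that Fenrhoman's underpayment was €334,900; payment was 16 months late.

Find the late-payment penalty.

€192,742

Accrued rate: 6% × 16 = 96%, capped at 50% → 50%
Failure-to-pay penalty: 50% of €334,900 = €167,450
Penalty before surcharge: €167,450 + €7,770 = €175,220
Administrative surcharge: 10% of €175,220 = €17,522
Total penalty: €175,220 + €17,522 = €192,742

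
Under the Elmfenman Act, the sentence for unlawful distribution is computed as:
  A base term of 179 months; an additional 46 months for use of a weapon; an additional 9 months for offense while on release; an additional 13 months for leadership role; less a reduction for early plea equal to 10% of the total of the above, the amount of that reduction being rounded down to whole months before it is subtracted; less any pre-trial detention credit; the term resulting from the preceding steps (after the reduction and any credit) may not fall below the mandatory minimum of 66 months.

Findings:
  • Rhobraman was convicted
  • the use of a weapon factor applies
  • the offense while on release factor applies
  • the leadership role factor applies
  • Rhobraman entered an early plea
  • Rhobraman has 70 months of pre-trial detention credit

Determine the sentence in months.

153 months

Use of a weapon enhancement: +46 months
Offense while on release enhancement: +9 months
Leadership role enhancement: +13 months
Adjusted term: 179 months + 46 months + 9 months + 13 months = 247 months
Early plea reduction: 10% of 247 months = 24 months (rounded down)
After reduction: 247 − 24 = 223 months
Less pre-trial detention credit: 223 months − 70 months = 153 months
Minimum 66 months: 153 months meets the minimum, no increase.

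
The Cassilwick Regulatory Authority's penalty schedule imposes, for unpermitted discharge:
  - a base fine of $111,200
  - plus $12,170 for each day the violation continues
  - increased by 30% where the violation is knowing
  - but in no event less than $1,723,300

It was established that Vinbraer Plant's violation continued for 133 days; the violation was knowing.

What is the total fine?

$2,248,753

Per-day component: 133 × $12,170 = $1,618,610
Base plus per-day: $111,200 + $1,618,610 = $1,729,810
Enhancement: 30% of $1,729,810 = $518,943
Enhanced fine: $1,729,810 + $518,943 = $2,248,753
Minimum $1,723,300: $2,248,753 meets the minimum, no increase.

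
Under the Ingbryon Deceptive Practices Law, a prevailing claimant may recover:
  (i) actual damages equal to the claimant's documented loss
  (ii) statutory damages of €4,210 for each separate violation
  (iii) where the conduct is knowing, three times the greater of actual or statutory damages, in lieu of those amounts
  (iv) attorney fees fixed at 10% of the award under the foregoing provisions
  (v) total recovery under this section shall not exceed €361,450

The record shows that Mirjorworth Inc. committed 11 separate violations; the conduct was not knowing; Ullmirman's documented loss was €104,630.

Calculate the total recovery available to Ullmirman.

€166,034

Statutory damages: 11 × €4,210 = €46,310
Conduct not knowing: the in-lieu enhancement does not apply.
Actual plus statutory damages: €104,630 + €46,310 = €150,940
Attorney fees: 10% of €150,940 = €15,094
Total before cap: €150,940 + €15,094 = €166,034
Cap at €361,450: €166,034 is within the cap, no reduction.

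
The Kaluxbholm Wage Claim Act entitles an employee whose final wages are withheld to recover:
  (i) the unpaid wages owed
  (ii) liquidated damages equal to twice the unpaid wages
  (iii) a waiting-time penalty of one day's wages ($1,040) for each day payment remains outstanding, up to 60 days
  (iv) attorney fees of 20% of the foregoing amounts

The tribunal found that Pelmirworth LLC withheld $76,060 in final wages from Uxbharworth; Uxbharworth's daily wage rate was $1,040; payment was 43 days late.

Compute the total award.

Doubled: 2 × $76,060 = $152,120
Penalty days: min(43, 60) = 43
Waiting-time penalty: 43 × $1,040 = $44,720
Subtotal: $76,060 + $152,120 + $44,720 = $272,900
Attorney fees: 20% of $272,900 = $54,580
Total award: $272,900 + $54,580 = $327,480

$327,480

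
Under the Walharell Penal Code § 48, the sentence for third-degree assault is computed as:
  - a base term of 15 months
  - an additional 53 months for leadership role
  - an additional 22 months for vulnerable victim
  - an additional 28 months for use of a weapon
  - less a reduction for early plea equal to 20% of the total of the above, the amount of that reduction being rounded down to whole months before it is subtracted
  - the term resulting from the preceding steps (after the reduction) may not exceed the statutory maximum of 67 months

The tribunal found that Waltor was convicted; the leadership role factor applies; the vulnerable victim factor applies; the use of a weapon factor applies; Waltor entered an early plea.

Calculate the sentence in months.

Leadership role enhancement: +53 months
Vulnerable victim enhancement: +22 months
Use of a weapon enhancement: +28 months
Adjusted term: 15 months + 53 months + 22 months + 28 months = 118 months
Early plea reduction: 20% of 118 months = 23 months (rounded down)
After reduction: 118 − 23 = 95 months
Cap at 67 months: 95 months exceeds the cap → 67 months

67 months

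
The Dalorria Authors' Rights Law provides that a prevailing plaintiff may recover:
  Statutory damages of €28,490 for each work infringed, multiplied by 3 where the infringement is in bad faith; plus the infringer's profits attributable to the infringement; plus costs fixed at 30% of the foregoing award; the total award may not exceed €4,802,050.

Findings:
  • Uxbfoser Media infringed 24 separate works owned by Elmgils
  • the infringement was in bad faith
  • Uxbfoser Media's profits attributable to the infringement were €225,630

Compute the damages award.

€2,959,983

Statutory damages: 24 × €28,490 = €683,760
Trebled: 3 × €683,760 = €2,051,280
Combined award: €2,051,280 + €225,630 = €2,276,910
Costs: 30% of €2,276,910 = €683,073
Award plus costs: €2,276,910 + €683,073 = €2,959,983
Cap at €4,802,050: €2,959,983 is within the cap, no reduction.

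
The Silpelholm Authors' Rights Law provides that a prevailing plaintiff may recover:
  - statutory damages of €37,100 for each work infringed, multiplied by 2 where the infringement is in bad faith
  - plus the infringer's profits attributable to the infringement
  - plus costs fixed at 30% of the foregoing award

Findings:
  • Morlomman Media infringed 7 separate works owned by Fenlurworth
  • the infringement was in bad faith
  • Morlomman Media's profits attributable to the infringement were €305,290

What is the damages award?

Statutory damages: 7 × €37,100 = €259,700
Doubled: 2 × €259,700 = €519,400
Combined award: €519,400 + €305,290 = €824,690
Costs: 30% of €824,690 = €247,407
Award plus costs: €824,690 + €247,407 = €1,072,097

€1,072,097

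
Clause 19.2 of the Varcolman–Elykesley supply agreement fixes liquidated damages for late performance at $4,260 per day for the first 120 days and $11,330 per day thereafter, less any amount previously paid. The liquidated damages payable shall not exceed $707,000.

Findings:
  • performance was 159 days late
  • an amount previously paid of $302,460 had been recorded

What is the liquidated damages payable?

$650,610

First 120 days: 120 × $4,260 = $511,200
Remaining days: (159 − 120) × $11,330 = $441,870
Accrued per-day damages: $511,200 + $441,870 = $953,070
Less amount previously paid: $953,070 − $302,460 = $650,610
Cap at $707,000: $650,610 is within the cap, no reduction.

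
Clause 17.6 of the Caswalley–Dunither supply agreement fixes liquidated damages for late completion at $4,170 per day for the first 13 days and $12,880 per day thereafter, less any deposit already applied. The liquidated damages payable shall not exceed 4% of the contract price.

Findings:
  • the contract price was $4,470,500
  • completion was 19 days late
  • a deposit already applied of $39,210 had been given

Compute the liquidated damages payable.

First 13 days: 13 × $4,170 = $54,210
Remaining days: (19 − 13) × $12,880 = $77,280
Accrued per-day damages: $54,210 + $77,280 = $131,490
Less deposit already applied: $131,490 − $39,210 = $92,280
Cap: 4% of $4,470,500 = $178,820
Cap at $178,820: $92,280 is within the cap, no reduction.

Liquidated damages: $92,280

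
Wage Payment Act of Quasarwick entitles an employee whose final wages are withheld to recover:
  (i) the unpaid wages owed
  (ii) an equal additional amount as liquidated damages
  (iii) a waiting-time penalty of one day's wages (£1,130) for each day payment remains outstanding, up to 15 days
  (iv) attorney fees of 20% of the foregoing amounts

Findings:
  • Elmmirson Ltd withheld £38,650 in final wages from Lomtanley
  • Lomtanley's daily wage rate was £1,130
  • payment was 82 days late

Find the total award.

£113,100

Liquidated damages (equal amount): £38,650
Penalty days: min(82, 15) = 15
Waiting-time penalty: 15 × £1,130 = £16,950
Subtotal: £38,650 + £38,650 + £16,950 = £94,250
Attorney fees: 20% of £94,250 = £18,850
Total award: £94,250 + £18,850 = £113,100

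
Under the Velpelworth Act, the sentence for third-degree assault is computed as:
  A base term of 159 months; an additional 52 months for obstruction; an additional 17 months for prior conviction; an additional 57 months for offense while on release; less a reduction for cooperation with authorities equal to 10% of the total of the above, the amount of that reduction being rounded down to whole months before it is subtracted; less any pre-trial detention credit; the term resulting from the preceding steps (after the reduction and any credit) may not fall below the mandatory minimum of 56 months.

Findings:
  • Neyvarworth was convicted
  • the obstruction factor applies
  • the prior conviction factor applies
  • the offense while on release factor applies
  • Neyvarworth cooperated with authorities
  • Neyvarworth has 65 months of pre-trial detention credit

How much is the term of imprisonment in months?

Obstruction enhancement: +52 months
Prior conviction enhancement: +17 months
Offense while on release enhancement: +57 months
Adjusted term: 159 months + 52 months + 17 months + 57 months = 285 months
Cooperation with authorities reduction: 10% of 285 months = 28 months (rounded down)
After reduction: 285 − 28 = 257 months
Less pre-trial detention credit: 257 months − 65 months = 192 months
Minimum 56 months: 192 months meets the minimum, no increase.

192 months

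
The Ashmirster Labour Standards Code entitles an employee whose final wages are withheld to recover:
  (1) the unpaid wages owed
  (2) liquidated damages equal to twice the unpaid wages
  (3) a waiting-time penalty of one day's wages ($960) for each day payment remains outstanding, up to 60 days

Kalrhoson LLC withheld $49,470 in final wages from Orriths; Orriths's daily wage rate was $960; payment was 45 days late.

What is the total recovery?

$191,610

Doubled: 2 × $49,470 = $98,940
Penalty days: min(45, 60) = 45
Waiting-time penalty: 45 × $960 = $43,200
Total award: $49,470 + $98,940 + $43,200 = $191,610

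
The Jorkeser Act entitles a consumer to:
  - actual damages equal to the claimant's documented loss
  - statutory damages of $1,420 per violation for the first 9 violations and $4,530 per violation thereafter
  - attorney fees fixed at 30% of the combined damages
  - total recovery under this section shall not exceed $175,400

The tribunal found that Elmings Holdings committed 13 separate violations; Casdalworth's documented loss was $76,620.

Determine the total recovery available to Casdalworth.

First 9 violations: 9 × $1,420 = $12,780
Remaining violations: (13 − 9) × $4,530 = $18,120
Statutory damages: $12,780 + $18,120 = $30,900
Combined damages: $76,620 + $30,900 = $107,520
Attorney fees: 30% of $107,520 = $32,256
Total before cap: $107,520 + $32,256 = $139,776
Cap at $175,400: $139,776 is within the cap, no reduction.

$139,776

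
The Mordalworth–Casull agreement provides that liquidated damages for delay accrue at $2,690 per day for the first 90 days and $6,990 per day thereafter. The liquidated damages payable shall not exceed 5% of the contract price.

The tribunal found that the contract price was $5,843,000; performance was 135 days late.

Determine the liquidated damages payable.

First 90 days: 90 × $2,690 = $242,100
Remaining days: (135 − 90) × $6,990 = $314,550
Accrued per-day damages: $242,100 + $314,550 = $556,650
Cap: 5% of $5,843,000 = $292,150
Cap at $292,150: $556,650 exceeds the cap → $292,150

$292,150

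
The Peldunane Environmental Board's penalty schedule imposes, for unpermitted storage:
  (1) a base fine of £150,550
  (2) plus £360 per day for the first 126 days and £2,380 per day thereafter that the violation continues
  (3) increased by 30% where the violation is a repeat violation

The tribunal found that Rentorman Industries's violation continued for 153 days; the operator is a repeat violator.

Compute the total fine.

First 126 days: 126 × £360 = £45,360
Remaining days: (153 − 126) × £2,380 = £64,260
Per-day component: £45,360 + £64,260 = £109,620
Base plus per-day: £150,550 + £109,620 = £260,170
Enhancement: 30% of £260,170 = £78,051
Enhanced fine: £260,170 + £78,051 = £338,221

£338,221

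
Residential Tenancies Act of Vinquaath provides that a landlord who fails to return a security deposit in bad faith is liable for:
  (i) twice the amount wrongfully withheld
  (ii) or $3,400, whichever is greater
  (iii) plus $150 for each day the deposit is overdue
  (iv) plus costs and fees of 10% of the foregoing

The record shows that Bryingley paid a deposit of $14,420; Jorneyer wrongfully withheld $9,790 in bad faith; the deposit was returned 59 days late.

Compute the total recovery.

Doubled: 2 × $9,790 = $19,580
Minimum $3,400: $19,580 meets the minimum, no increase.
Late-return penalty: 59 × $150 = $8,850
Damages plus late penalty: $19,580 + $8,850 = $28,430
Costs and fees: 10% of $28,430 = $2,843
Total recovery: $28,430 + $2,843 = $31,273

$31,273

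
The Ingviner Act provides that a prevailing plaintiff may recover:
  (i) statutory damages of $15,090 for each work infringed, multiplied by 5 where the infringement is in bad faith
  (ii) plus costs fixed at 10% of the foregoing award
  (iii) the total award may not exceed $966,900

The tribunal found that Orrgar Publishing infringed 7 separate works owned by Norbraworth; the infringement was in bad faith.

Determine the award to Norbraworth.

$580,965

Statutory damages: 7 × $15,090 = $105,630
Multiplied by 5: 5 × $105,630 = $528,150
Costs: 10% of $528,150 = $52,815
Award plus costs: $528,150 + $52,815 = $580,965
Cap at $966,900: $580,965 is within the cap, no reduction.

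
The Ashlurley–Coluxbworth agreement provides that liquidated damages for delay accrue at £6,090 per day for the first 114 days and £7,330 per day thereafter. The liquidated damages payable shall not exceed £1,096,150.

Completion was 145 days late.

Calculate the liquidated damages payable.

First 114 days: 114 × £6,090 = £694,260
Remaining days: (145 − 114) × £7,330 = £227,230
Accrued per-day damages: £694,260 + £227,230 = £921,490
Cap at £1,096,150: £921,490 is within the cap, no reduction.

£921,490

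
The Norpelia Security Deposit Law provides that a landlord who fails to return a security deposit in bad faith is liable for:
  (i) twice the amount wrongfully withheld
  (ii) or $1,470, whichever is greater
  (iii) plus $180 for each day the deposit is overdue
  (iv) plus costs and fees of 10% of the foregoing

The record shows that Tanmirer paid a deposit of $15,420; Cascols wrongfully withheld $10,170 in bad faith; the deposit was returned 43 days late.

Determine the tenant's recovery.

Doubled: 2 × $10,170 = $20,340
Minimum $1,470: $20,340 meets the minimum, no increase.
Late-return penalty: 43 × $180 = $7,740
Damages plus late penalty: $20,340 + $7,740 = $28,080
Costs and fees: 10% of $28,080 = $2,808
Total recovery: $28,080 + $2,808 = $30,888

Recovery: $30,888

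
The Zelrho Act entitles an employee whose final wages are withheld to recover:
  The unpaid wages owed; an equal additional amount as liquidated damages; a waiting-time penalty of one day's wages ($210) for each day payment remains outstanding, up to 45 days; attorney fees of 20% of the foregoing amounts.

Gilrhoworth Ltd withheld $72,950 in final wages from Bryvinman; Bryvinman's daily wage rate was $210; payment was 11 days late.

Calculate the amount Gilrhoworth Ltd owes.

$177,852

Liquidated damages (equal amount): $72,950
Penalty days: min(11, 45) = 11
Waiting-time penalty: 11 × $210 = $2,310
Subtotal: $72,950 + $72,950 + $2,310 = $148,210
Attorney fees: 20% of $148,210 = $29,642
Total award: $148,210 + $29,642 = $177,852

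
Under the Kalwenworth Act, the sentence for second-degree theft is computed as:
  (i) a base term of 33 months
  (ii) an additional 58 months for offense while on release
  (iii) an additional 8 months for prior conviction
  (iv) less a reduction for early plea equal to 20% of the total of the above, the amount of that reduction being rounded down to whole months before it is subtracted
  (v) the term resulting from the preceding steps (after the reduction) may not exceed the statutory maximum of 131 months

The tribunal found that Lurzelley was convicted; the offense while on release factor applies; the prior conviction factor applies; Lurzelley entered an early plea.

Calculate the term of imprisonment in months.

80 months

Offense while on release enhancement: +58 months
Prior conviction enhancement: +8 months
Adjusted term: 33 months + 58 months + 8 months = 99 months
Early plea reduction: 20% of 99 months = 19 months (rounded down)
After reduction: 99 − 19 = 80 months
Cap at 131 months: 80 months is within the cap, no reduction.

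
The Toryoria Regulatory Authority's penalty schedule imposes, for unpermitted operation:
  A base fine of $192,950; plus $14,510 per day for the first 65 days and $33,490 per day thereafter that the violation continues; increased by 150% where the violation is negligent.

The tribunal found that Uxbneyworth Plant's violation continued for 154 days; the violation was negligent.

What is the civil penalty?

$10,291,775

First 65 days: 65 × $14,510 = $943,150
Remaining days: (154 − 65) × $33,490 = $2,980,610
Per-day component: $943,150 + $2,980,610 = $3,923,760
Base plus per-day: $192,950 + $3,923,760 = $4,116,710
Enhancement: 150% of $4,116,710 = $6,175,065
Enhanced fine: $4,116,710 + $6,175,065 = $10,291,775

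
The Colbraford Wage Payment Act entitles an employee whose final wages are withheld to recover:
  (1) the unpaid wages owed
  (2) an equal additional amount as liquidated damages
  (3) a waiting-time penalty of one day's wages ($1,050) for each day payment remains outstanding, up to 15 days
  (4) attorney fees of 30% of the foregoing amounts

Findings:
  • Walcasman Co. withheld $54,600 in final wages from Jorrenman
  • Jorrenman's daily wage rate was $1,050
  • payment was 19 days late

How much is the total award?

Liquidated damages (equal amount): $54,600
Penalty days: min(19, 15) = 15
Waiting-time penalty: 15 × $1,050 = $15,750
Subtotal: $54,600 + $54,600 + $15,750 = $124,950
Attorney fees: 30% of $124,950 = $37,485
Total award: $124,950 + $37,485 = $162,435

Total award: $162,435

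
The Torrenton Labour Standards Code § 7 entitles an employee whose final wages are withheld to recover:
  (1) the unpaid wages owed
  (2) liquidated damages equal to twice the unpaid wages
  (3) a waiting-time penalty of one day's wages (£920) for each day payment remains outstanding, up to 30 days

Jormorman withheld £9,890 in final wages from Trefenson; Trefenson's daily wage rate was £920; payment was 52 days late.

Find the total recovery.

Doubled: 2 × £9,890 = £19,780
Penalty days: min(52, 30) = 30
Waiting-time penalty: 30 × £920 = £27,600
Total award: £9,890 + £19,780 + £27,600 = £57,270

£57,270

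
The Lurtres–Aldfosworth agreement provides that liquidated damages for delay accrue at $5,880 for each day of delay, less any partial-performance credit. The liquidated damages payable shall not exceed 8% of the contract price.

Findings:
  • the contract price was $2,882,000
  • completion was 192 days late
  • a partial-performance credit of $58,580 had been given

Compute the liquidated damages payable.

Liquidated damages: $230,560

Per-day damages: 192 × $5,880 = $1,128,960
Less partial-performance credit: $1,128,960 − $58,580 = $1,070,380
Cap: 8% of $2,882,000 = $230,560
Cap at $230,560: $1,070,380 exceeds the cap → $230,560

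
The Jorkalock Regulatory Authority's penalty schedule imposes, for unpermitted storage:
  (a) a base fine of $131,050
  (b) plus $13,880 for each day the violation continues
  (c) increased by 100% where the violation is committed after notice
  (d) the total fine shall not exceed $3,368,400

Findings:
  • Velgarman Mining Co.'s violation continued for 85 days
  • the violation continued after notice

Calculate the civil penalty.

Per-day component: 85 × $13,880 = $1,179,800
Base plus per-day: $131,050 + $1,179,800 = $1,310,850
Enhancement: 100% of $1,310,850 = $1,310,850
Enhanced fine: $1,310,850 + $1,310,850 = $2,621,700
Cap at $3,368,400: $2,621,700 is within the cap, no reduction.

Civil penalty: $2,621,700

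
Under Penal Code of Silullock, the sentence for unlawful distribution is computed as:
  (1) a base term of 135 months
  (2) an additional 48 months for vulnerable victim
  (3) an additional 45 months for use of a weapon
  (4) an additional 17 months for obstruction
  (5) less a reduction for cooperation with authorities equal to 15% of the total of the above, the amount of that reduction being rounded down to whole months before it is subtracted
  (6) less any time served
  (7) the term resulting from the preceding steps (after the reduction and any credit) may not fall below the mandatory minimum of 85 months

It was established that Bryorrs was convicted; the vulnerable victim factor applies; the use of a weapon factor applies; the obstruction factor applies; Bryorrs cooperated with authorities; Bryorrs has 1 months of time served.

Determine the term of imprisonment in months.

208 months

Vulnerable victim enhancement: +48 months
Use of a weapon enhancement: +45 months
Obstruction enhancement: +17 months
Adjusted term: 135 months + 48 months + 45 months + 17 months = 245 months
Cooperation with authorities reduction: 15% of 245 months = 36 months (rounded down)
After reduction: 245 − 36 = 209 months
Less time served: 209 months − 1 months = 208 months
Minimum 85 months: 208 months meets the minimum, no increase.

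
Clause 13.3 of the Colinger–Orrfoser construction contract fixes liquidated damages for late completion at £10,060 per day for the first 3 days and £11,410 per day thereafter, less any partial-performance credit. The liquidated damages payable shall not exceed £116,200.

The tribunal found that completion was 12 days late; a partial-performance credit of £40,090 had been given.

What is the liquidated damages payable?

First 3 days: 3 × £10,060 = £30,180
Remaining days: (12 − 3) × £11,410 = £102,690
Accrued per-day damages: £30,180 + £102,690 = £132,870
Less partial-performance credit: £132,870 − £40,090 = £92,780
Cap at £116,200: £92,780 is within the cap, no reduction.

£92,780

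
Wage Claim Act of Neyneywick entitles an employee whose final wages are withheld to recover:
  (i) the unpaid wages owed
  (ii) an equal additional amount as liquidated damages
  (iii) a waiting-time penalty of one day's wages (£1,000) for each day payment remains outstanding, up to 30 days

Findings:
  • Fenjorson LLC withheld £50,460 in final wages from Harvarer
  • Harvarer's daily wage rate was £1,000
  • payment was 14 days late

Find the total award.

Liquidated damages (equal amount): £50,460
Penalty days: min(14, 30) = 14
Waiting-time penalty: 14 × £1,000 = £14,000
Total award: £50,460 + £50,460 + £14,000 = £114,920

£114,920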